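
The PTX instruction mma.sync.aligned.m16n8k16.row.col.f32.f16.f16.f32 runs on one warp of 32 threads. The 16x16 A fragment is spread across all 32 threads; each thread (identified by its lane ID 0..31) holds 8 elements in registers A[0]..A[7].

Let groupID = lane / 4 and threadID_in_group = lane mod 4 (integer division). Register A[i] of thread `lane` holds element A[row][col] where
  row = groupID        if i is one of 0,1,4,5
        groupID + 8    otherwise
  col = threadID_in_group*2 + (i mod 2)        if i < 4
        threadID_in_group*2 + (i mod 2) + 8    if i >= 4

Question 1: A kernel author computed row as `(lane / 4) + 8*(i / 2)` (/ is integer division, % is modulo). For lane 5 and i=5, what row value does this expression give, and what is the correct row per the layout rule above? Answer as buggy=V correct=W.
buggy=17 correct=1

`(lane / 4) + 8*(i / 2)`[5,5]->17
lane 5: g=1 (5/4), t=1 (5%4)
i=5: r=1+0=1, c=1*2+1+8=11
row: 17 vs 1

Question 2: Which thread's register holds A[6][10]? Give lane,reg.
25,4

r:6=>grp=6,rB=0  c:10=>cB=1,tig=1,lo=0
L=6*4+1=25  i=1*4+0*2+0=4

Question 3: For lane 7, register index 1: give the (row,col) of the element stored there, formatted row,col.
lane 7: g=1 (7/4), t=3 (7%4)
i=1: r=1+0=1, c=3*2+1+0=7

1,7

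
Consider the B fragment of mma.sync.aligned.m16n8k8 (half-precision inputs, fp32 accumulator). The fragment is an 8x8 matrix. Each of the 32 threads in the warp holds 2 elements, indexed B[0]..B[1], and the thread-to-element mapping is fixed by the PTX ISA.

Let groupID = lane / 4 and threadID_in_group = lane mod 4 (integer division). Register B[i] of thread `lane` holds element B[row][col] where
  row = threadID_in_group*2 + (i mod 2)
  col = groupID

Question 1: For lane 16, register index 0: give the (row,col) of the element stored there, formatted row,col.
16: grp=4,tig=0
[0] (0*2+0,4) = (0,4)

0,4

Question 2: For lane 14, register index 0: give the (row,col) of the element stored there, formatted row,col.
lane 14->14/4=3, 14 mod 4=2
i=0  r:2·2+0->4  c:3

4,3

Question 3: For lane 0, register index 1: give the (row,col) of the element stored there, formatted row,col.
1,0

lane 0: grp=0 (0/4), tig=0 (0%4)
i=1: r=0*2+1=1, c=grp=0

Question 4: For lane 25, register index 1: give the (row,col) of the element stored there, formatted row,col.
lane 25: grp=6 (25/4), tig=1 (25%4)
i=1: r=1*2+1=3, c=grp=6

3,6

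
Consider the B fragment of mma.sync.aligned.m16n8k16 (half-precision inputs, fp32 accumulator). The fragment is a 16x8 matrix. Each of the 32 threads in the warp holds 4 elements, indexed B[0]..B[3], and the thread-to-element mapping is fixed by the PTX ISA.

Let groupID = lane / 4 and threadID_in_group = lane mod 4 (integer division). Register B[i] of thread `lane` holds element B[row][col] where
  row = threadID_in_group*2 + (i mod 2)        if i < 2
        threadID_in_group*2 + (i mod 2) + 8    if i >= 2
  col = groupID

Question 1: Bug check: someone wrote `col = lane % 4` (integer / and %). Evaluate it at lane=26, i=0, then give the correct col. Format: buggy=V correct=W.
buggy=2 correct=6

`lane % 4`[26,0]⇒2
L=26⇒gr=26>>2=6, th=26&3=2
[0]⇒row 2·2+0+0=4  col gr=6
col: 2 vs 6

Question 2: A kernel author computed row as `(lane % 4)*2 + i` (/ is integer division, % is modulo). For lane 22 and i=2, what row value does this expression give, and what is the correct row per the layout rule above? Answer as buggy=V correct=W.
buggy=6 correct=12

`(lane % 4)*2 + i`[22,2]=>6
L=22=>grp=22>>2=5, tig=22&3=2
[2]=>row 2·2+0+8=12  col grp=5
row: 6 vs 12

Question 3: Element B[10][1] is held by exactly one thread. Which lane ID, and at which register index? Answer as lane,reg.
c=1→G=1  r=10→rhi=1,T=1,p=0
L=1*4+1=5  i=1*2+0=2

5,2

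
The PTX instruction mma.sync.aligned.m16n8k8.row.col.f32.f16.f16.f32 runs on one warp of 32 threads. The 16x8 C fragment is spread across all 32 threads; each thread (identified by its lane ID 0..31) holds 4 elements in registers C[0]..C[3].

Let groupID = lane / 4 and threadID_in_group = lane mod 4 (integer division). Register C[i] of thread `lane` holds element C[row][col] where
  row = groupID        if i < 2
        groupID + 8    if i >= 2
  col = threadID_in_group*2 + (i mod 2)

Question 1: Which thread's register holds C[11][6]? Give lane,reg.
r:11=>grp=3,rB=1  c:6=>tig=3,lo=0
L=3*4+3=15  i=1*2+0=2

15,2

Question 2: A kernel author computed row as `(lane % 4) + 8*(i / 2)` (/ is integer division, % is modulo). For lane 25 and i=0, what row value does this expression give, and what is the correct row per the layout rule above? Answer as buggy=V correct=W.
buggy=1 correct=6

`(lane % 4) + 8*(i / 2)`[25,0]→1
lane 25: G=6 (25/4), T=1 (25%4)
i=0: r=6+0=6, c=1*2+0=2
row: 1 vs 6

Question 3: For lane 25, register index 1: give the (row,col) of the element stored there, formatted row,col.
6,3

lane 25->25/4=6, 25 mod 4=1
i=1  r:6+0->6  c:2·1+1->3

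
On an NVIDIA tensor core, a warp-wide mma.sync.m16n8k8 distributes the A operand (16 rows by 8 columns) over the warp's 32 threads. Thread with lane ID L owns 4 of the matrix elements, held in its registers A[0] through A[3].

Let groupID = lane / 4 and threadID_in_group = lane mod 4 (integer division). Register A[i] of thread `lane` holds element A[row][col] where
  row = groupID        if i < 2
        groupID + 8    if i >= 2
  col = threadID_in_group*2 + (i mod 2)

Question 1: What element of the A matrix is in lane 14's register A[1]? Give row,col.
lane 14: G=3 (14/4), T=2 (14%4)
i=1: r=3+0=3, c=2*2+1=5

3,5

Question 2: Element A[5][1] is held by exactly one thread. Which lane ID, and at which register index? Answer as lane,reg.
r: 5->gid=5,r8=0  c: 1->tid=0,i&1=1
L=5*4+0=20  i=0*2+1=1

20,1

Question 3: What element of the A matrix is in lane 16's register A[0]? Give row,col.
4,0

lane 16: G=4 (16/4), T=0 (16%4)
i=0: r=4+0=4, c=0*2+0=0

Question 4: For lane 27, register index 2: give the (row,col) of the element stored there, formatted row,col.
14,6

27: gr=6,th=3
[2] (6+8,3*2+0) = (14,6)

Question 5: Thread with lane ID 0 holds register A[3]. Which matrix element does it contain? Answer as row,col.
8,1

L=0->g=0>>2=0, t=0&3=0
[3]->row 0+8=8  col 0·2+1=1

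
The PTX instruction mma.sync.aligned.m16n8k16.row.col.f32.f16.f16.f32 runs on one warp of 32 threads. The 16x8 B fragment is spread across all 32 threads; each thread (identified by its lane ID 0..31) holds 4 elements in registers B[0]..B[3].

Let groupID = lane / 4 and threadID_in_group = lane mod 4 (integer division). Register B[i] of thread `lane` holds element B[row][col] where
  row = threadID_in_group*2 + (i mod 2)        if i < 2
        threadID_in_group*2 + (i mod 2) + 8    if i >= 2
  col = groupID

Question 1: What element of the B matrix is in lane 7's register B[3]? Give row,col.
L=7⇒gr=7>>2=1, th=7&3=3
[3]⇒row 3·2+1+8=15  col gr=1

15,1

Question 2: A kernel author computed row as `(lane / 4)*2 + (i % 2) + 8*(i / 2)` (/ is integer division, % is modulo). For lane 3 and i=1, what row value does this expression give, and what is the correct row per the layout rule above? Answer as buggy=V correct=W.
buggy=1 correct=7

`(lane / 4)*2 + (i % 2) + 8*(i / 2)`[3,1]→1
L=3→G=3>>2=0, T=3&3=3
[1]→row 3·2+1+0=7  col G=0
row: 1 vs 7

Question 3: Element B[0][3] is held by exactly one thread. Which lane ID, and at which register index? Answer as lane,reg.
12,0

c=3→G=3  r=0→rhi=0,T=0,p=0
L=3*4+0=12  i=0*2+0=0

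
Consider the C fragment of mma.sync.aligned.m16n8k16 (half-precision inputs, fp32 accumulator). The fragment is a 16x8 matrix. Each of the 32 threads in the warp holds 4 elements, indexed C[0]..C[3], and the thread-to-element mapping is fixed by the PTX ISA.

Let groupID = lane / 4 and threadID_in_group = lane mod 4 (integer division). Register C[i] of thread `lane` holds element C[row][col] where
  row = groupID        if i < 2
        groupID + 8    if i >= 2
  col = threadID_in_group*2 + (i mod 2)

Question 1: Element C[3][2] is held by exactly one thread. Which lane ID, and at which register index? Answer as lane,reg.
r=3->g=3,rb=0  c=2->t=1,b0=0
L=3*4+1=13  i=0*2+0=0

13,0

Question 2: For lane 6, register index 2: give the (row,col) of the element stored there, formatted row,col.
9,4

lane 6⇒6/4=1, 6 mod 4=2
i=2  r:1+8⇒9  c:2·2+0⇒4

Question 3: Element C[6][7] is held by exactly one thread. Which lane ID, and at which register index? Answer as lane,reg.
r=6->g=6,rb=0  c=7->t=3,b0=1
L=6*4+3=27  i=0*2+1=1

27,1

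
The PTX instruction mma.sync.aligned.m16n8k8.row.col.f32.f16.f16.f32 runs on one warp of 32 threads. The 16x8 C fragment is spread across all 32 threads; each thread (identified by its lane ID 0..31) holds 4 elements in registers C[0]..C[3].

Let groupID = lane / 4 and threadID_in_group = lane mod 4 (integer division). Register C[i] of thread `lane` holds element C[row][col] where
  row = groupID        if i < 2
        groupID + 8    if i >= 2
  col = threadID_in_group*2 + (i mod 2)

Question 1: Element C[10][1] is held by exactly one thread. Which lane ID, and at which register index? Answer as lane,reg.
8,3

r=10->g=2,rb=1  c=1->t=0,b0=1
L=2*4+0=8  i=1*2+1=3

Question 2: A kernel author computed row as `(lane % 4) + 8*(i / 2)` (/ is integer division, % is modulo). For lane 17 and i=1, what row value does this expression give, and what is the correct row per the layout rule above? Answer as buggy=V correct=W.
`(lane % 4) + 8*(i / 2)`[17,1]⇒1
L=17⇒gr=17>>2=4, th=17&3=1
[1]⇒row 4+0=4  col 1·2+1=3
row: 1 vs 4

buggy=1 correct=4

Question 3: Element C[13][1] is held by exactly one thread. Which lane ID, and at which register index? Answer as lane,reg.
r:13=>grp=5,rB=1  c:1=>tig=0,lo=1
L=5*4+0=20  i=1*2+1=3

20,3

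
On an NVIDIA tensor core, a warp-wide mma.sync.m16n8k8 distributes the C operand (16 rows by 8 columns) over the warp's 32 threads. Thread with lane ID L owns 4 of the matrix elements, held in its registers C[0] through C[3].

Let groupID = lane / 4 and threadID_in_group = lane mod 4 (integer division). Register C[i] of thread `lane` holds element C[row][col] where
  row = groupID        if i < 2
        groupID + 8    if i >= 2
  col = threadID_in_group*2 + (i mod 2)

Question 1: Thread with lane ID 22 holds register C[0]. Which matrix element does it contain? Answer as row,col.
5,4

lane 22->22/4=5, 22 mod 4=2
i=0  r:5+0->5  c:2·2+0->4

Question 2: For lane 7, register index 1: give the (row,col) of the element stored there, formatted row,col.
L=7⇒gr=7>>2=1, th=7&3=3
[1]⇒row 1+0=1  col 3·2+1=7

1,7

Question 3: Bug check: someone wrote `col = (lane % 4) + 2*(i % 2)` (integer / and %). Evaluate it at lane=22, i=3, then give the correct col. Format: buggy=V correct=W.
buggy=4 correct=5

`(lane % 4) + 2*(i % 2)`[22,3]→4
22: G=5,T=2
[3] (5+8,2*2+1) = (13,5)
col: 4 vs 5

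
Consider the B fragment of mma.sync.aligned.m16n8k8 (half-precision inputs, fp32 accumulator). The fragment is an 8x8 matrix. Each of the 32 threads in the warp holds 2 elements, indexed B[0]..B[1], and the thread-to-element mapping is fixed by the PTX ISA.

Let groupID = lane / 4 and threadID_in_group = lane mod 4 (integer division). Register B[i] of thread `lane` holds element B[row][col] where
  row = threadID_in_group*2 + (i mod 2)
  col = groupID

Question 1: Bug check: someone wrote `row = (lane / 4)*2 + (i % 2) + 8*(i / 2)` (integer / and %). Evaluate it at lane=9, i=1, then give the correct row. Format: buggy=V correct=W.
`(lane / 4)*2 + (i % 2) + 8*(i / 2)`[9,1]⇒5
lane 9: gr=2 (9/4), th=1 (9%4)
i=1: r=1*2+1=3, c=gr=2
row: 5 vs 3

buggy=5 correct=3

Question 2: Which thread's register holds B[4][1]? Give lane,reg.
c: 1->gid=1  r: 4->tid=2,i&1=0
L=1*4+2=6  i=0=0

6,0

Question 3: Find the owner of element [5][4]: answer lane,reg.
c=4→G=4  r=5→T=2,p=1
L=4*4+2=18  i=1=1

18,1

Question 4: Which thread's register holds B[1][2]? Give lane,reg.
c:2=>grp=2  r:1=>tig=0,lo=1
L=2*4+0=8  i=1=1

8,1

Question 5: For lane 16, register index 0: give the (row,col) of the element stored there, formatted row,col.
0,4

L=16=>grp=16>>2=4, tig=16&3=0
[0]=>row 0·2+0=0  col grp=4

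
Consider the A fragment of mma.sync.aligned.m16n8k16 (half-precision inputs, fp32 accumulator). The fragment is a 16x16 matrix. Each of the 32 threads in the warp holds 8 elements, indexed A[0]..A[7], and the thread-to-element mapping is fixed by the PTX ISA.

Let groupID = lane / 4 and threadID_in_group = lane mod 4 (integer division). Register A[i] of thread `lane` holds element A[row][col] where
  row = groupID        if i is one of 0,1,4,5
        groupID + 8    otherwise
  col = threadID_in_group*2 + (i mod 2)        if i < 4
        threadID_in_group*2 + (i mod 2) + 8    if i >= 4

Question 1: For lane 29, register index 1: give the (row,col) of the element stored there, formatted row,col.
7,3

L=29->g=29>>2=7, t=29&3=1
[1]->row 7+0=7  col 1·2+1+0=3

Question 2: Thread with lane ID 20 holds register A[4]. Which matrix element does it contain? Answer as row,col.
20: grp=5,tig=0
[4] (5+0,0*2+0+8) = (5,8)

5,8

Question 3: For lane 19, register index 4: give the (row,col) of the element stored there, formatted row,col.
L=19=>grp=19>>2=4, tig=19&3=3
[4]=>row 4+0=4  col 3·2+0+8=14

4,14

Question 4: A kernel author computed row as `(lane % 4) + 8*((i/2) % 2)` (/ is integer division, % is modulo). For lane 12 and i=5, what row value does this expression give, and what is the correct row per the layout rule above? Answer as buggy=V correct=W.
`(lane % 4) + 8*((i/2) % 2)`[12,5]→0
12: G=3,T=0
[5] (3+0,0*2+1+8) = (3,9)
row: 0 vs 3

buggy=0 correct=3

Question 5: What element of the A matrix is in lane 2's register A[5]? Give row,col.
0,13

lane 2=>2/4=0, 2 mod 4=2
i=5  r:0+0=>0  c:2·2+1+8=>13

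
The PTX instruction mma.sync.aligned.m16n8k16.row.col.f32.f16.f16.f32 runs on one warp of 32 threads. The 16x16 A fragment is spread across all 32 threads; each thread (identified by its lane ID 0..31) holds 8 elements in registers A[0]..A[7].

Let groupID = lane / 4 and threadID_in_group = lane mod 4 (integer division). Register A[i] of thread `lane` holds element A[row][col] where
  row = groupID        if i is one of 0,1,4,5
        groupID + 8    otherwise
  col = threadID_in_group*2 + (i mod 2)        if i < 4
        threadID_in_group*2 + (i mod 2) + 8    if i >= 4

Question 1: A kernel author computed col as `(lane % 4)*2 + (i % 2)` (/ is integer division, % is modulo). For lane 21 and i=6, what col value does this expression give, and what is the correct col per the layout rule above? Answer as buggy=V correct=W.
`(lane % 4)*2 + (i % 2)`[21,6]->2
lane 21->21/4=5, 21 mod 4=1
i=6  r:5+8->13  c:2·1+0+8->10
col: 2 vs 10

buggy=2 correct=10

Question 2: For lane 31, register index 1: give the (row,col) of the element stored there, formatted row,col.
31: g=7,t=3
[1] (7+0,3*2+1+0) = (7,7)

7,7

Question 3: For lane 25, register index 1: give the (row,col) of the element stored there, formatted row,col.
6,3

L=25=>grp=25>>2=6, tig=25&3=1
[1]=>row 6+0=6  col 1·2+1+0=3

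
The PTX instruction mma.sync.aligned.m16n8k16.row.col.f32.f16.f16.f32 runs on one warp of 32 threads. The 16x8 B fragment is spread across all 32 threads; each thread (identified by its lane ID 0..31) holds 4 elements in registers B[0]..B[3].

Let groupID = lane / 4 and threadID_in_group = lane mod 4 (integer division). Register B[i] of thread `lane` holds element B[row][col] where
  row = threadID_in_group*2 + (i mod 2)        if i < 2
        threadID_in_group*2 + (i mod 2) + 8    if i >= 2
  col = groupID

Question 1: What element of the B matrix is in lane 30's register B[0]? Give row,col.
4,7

L=30=>grp=30>>2=7, tig=30&3=2
[0]=>row 2·2+0+0=4  col grp=7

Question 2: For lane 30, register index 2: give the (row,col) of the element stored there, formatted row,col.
30: grp=7,tig=2
[2] (2*2+0+8,7) = (12,7)

12,7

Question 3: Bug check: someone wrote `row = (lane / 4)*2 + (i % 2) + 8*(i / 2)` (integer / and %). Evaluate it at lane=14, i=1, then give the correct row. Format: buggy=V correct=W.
buggy=7 correct=5

`(lane / 4)*2 + (i % 2) + 8*(i / 2)`[14,1]->7
14: g=3,t=2
[1] (2*2+1+0,3) = (5,3)
row: 7 vs 5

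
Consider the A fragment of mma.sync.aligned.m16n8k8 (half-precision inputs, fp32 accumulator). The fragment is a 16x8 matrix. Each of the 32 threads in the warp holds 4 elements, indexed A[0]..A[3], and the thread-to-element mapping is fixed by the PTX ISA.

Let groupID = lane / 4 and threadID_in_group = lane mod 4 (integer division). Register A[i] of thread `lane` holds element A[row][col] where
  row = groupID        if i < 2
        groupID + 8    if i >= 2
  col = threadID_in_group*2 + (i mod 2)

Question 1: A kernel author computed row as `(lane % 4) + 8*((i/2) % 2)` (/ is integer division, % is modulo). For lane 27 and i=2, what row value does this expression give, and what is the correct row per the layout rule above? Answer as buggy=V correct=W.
`(lane % 4) + 8*((i/2) % 2)`[27,2]->11
27: gid=6,tid=3
[2] (6+8,3*2+0) = (14,6)
row: 11 vs 14

buggy=11 correct=14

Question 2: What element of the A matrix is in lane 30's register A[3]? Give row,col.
lane 30: gr=7 (30/4), th=2 (30%4)
i=3: r=7+8=15, c=2*2+1=5

15,5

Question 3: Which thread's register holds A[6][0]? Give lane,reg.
r=6⇒gr=6,Rb=0  c=0⇒th=0,odd=0
L=6*4+0=24  i=0*2+0=0

24,0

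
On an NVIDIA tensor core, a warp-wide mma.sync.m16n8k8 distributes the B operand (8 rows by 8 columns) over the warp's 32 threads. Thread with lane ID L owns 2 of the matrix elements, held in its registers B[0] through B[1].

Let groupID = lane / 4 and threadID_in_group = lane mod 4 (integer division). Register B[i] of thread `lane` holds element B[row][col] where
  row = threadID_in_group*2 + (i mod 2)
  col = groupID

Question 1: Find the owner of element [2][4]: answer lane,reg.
17,0

c=4->g=4  r=2->t=1,b0=0
L=4*4+1=17  i=0=0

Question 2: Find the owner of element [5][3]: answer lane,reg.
c=3→G=3  r=5→T=2,p=1
L=3*4+2=14  i=1=1

14,1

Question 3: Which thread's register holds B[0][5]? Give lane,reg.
20,0

c=5→G=5  r=0→T=0,p=0
L=5*4+0=20  i=0=0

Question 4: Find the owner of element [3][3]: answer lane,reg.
c:3=>grp=3  r:3=>tig=1,lo=1
L=3*4+1=13  i=1=1

13,1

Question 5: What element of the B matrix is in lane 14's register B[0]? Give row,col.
4,3

14: gr=3,th=2
[0] (2*2+0,3) = (4,3)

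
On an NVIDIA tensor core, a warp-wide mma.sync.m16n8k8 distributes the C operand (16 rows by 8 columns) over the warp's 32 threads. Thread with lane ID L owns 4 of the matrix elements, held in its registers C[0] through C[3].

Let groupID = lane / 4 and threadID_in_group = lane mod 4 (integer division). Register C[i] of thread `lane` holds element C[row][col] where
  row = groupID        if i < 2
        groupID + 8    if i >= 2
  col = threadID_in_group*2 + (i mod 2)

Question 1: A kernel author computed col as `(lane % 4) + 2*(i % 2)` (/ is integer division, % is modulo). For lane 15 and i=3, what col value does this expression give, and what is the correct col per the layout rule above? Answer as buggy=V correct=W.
`(lane % 4) + 2*(i % 2)`[15,3]->5
lane 15: gid=3 (15/4), tid=3 (15%4)
i=3: r=3+8=11, c=3*2+1=7
col: 5 vs 7

buggy=5 correct=7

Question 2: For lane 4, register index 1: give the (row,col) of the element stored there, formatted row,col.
1,1

lane 4: gr=1 (4/4), th=0 (4%4)
i=1: r=1+0=1, c=0*2+1=1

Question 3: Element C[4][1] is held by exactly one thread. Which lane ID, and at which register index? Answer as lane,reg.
16,1

r: 4->gid=4,r8=0  c: 1->tid=0,i&1=1
L=4*4+0=16  i=0*2+1=1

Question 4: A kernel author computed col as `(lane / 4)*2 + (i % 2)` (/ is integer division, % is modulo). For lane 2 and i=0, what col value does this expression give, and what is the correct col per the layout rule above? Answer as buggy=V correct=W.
`(lane / 4)*2 + (i % 2)`[2,0]->0
2: g=0,t=2
[0] (0+0,2*2+0) = (0,4)
col: 0 vs 4

buggy=0 correct=4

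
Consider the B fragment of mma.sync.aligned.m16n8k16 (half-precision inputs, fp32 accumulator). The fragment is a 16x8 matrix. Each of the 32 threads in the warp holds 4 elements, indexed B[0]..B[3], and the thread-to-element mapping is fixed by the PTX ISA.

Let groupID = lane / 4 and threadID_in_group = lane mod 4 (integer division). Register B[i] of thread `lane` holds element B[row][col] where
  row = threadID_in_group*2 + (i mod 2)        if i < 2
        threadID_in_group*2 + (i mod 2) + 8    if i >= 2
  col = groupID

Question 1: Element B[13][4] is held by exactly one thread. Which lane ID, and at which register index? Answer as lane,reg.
18,3

c:4=>grp=4  r:13=>rB=1,tig=2,lo=1
L=4*4+2=18  i=1*2+1=3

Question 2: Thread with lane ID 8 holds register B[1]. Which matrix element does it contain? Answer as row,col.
L=8=>grp=8>>2=2, tig=8&3=0
[1]=>row 0·2+1+0=1  col grp=2

1,2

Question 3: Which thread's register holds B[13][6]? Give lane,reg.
26,3

c=6⇒gr=6  r=13⇒Rb=1,th=2,odd=1
L=6*4+2=26  i=1*2+1=3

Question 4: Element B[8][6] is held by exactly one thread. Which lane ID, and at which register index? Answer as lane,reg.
24,2

c:6=>grp=6  r:8=>rB=1,tig=0,lo=0
L=6*4+0=24  i=1*2+0=2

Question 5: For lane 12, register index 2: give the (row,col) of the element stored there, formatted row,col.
lane 12: grp=3 (12/4), tig=0 (12%4)
i=2: r=0*2+0+8=8, c=grp=3

8,3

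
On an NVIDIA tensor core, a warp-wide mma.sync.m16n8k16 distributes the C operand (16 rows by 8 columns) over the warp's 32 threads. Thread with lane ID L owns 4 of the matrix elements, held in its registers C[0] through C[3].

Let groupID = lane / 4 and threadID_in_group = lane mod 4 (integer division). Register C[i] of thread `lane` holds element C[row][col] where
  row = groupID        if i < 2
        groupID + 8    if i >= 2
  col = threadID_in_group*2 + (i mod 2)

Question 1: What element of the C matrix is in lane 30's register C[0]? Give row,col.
L=30->gid=30>>2=7, tid=30&3=2
[0]->row 7+0=7  col 2·2+0=4

7,4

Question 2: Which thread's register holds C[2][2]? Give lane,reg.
9,0

r=2⇒gr=2,Rb=0  c=2⇒th=1,odd=0
L=2*4+1=9  i=0*2+0=0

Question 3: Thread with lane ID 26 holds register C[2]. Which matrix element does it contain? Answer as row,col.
L=26⇒gr=26>>2=6, th=26&3=2
[2]⇒row 6+8=14  col 2·2+0=4

14,4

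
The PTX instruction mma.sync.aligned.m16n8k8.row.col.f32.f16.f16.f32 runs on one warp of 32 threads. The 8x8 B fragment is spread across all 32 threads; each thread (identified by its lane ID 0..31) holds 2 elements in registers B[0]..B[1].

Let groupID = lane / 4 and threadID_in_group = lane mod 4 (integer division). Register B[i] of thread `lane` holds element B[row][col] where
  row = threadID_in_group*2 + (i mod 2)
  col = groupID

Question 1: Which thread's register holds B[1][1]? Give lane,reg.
4,1

c:1=>grp=1  r:1=>tig=0,lo=1
L=1*4+0=4  i=1=1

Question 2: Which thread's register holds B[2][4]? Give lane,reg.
17,0

c=4->g=4  r=2->t=1,b0=0
L=4*4+1=17  i=0=0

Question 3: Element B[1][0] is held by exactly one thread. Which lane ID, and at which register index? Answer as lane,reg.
0,1

c=0->g=0  r=1->t=0,b0=1
L=0*4+0=0  i=1=1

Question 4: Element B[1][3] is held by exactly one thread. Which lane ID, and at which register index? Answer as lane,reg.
c:3=>grp=3  r:1=>tig=0,lo=1
L=3*4+0=12  i=1=1

12,1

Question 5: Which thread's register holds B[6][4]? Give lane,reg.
19,0

c=4⇒gr=4  r=6⇒th=3,odd=0
L=4*4+3=19  i=0=0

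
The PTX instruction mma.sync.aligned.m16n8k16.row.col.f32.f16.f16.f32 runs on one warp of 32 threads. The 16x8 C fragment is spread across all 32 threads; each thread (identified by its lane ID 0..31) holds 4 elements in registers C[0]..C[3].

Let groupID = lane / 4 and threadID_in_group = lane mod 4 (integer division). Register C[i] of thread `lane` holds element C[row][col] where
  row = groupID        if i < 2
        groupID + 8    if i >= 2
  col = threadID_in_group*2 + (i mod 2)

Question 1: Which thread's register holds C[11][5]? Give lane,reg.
14,3

r:11=>grp=3,rB=1  c:5=>tig=2,lo=1
L=3*4+2=14  i=1*2+1=3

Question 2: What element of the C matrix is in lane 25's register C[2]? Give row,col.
14,2

L=25->g=25>>2=6, t=25&3=1
[2]->row 6+8=14  col 1·2+0=2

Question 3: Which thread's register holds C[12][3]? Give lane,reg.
17,3

r=12→G=4,rhi=1  c=3→T=1,p=1
L=4*4+1=17  i=1*2+1=3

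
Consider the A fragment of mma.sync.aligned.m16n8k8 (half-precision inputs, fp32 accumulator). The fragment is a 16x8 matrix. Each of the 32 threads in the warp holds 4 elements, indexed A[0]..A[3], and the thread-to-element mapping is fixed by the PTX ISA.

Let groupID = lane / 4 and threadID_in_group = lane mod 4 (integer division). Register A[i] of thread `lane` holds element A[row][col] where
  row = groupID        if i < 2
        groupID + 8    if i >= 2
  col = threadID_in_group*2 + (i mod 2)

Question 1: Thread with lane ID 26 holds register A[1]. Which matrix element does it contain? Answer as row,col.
lane 26=>26/4=6, 26 mod 4=2
i=1  r:6+0=>6  c:2·2+1=>5

6,5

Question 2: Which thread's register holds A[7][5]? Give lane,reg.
30,1

r=7⇒gr=7,Rb=0  c=5⇒th=2,odd=1
L=7*4+2=30  i=0*2+1=1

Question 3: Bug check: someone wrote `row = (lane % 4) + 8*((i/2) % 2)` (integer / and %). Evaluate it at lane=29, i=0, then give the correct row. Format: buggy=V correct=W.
buggy=1 correct=7

`(lane % 4) + 8*((i/2) % 2)`[29,0]⇒1
29: gr=7,th=1
[0] (7+0,1*2+0) = (7,2)
row: 1 vs 7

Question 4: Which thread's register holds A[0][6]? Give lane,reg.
r: 0->gid=0,r8=0  c: 6->tid=3,i&1=0
L=0*4+3=3  i=0*2+0=0

3,0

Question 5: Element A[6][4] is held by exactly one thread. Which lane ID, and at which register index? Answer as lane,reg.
26,0

r:6=>grp=6,rB=0  c:4=>tig=2,lo=0
L=6*4+2=26  i=0*2+0=0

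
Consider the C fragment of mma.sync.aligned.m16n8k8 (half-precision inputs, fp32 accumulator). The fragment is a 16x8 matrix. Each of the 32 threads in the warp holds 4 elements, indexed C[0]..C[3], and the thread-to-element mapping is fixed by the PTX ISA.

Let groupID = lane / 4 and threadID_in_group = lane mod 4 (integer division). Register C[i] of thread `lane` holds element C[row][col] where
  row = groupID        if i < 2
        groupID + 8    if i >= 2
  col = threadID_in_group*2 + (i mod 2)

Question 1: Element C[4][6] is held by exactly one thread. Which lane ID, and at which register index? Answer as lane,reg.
r=4->g=4,rb=0  c=6->t=3,b0=0
L=4*4+3=19  i=0*2+0=0

19,0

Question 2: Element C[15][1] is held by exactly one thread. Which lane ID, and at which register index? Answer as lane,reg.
28,3

r=15→G=7,rhi=1  c=1→T=0,p=1
L=7*4+0=28  i=1*2+1=3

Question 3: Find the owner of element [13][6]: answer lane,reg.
r:13=>grp=5,rB=1  c:6=>tig=3,lo=0
L=5*4+3=23  i=1*2+0=2

23,2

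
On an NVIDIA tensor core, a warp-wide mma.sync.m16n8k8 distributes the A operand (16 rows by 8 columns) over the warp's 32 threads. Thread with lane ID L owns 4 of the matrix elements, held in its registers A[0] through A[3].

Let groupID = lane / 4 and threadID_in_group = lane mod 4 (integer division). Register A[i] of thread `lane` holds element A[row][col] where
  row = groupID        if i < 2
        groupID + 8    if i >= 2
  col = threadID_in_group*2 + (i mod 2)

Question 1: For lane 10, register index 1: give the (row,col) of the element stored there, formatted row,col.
2,5

10: grp=2,tig=2
[1] (2+0,2*2+1) = (2,5)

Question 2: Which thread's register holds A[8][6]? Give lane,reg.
3,2

r=8->g=0,rb=1  c=6->t=3,b0=0
L=0*4+3=3  i=1*2+0=2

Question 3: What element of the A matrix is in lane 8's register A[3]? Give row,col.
10,1

8: grp=2,tig=0
[3] (2+8,0*2+1) = (10,1)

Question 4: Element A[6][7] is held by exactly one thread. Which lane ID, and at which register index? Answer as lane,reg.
27,1

r=6⇒gr=6,Rb=0  c=7⇒th=3,odd=1
L=6*4+3=27  i=0*2+1=1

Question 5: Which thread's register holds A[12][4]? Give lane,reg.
r=12⇒gr=4,Rb=1  c=4⇒th=2,odd=0
L=4*4+2=18  i=1*2+0=2

18,2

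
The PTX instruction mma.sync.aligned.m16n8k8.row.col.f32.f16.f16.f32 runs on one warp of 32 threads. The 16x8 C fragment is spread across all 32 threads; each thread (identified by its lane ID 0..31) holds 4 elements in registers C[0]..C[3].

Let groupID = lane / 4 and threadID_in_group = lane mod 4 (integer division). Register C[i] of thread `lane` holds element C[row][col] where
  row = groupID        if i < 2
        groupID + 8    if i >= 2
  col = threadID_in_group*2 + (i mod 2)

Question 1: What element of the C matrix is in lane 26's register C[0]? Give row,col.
6,4

lane 26->26/4=6, 26 mod 4=2
i=0  r:6+0->6  c:2·2+0->4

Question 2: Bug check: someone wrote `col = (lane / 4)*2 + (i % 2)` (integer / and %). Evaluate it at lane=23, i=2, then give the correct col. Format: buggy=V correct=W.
`(lane / 4)*2 + (i % 2)`[23,2]=>10
23: grp=5,tig=3
[2] (5+8,3*2+0) = (13,6)
col: 10 vs 6

buggy=10 correct=6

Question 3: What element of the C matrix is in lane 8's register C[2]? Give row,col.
10,0

L=8->g=8>>2=2, t=8&3=0
[2]->row 2+8=10  col 0·2+0=0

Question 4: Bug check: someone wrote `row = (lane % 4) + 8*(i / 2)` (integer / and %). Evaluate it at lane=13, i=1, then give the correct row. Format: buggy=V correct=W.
`(lane % 4) + 8*(i / 2)`[13,1]⇒1
lane 13: gr=3 (13/4), th=1 (13%4)
i=1: r=3+0=3, c=1*2+1=3
row: 1 vs 3

buggy=1 correct=3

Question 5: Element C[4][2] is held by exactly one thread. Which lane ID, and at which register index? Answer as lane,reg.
17,0

r=4→G=4,rhi=0  c=2→T=1,p=0
L=4*4+1=17  i=0*2+0=0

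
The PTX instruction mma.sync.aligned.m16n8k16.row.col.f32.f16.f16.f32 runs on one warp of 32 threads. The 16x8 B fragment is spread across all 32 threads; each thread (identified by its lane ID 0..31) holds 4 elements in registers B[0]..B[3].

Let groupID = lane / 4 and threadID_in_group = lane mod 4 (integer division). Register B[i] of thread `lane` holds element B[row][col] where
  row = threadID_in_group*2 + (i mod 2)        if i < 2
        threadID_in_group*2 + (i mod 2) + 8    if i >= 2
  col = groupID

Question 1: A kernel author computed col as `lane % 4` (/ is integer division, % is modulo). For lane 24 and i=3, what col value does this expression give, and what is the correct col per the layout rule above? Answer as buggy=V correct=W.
buggy=0 correct=6

`lane % 4`[24,3]->0
L=24->gid=24>>2=6, tid=24&3=0
[3]->row 0·2+1+8=9  col gid=6
col: 0 vs 6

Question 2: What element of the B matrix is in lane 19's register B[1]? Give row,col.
7,4

lane 19: grp=4 (19/4), tig=3 (19%4)
i=1: r=3*2+1+0=7, c=grp=4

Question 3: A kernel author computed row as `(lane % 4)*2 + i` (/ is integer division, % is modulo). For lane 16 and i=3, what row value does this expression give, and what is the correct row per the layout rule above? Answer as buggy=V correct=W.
`(lane % 4)*2 + i`[16,3]->3
lane 16->16/4=4, 16 mod 4=0
i=3  r:2·0+1+8->9  c:4
row: 3 vs 9

buggy=3 correct=9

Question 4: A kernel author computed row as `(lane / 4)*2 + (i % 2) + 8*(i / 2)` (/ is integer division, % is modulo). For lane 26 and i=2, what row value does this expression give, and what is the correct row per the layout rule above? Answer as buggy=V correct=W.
`(lane / 4)*2 + (i % 2) + 8*(i / 2)`[26,2]=>20
26: grp=6,tig=2
[2] (2*2+0+8,6) = (12,6)
row: 20 vs 12

buggy=20 correct=12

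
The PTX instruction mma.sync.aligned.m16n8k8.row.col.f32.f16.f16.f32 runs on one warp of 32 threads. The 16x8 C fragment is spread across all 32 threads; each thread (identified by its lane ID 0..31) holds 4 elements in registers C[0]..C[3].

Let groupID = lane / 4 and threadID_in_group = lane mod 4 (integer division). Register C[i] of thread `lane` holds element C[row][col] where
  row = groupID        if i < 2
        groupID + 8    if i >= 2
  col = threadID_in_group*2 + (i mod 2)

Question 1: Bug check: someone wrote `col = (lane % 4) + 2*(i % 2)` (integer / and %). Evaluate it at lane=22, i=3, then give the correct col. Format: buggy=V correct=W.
`(lane % 4) + 2*(i % 2)`[22,3]→4
22: G=5,T=2
[3] (5+8,2*2+1) = (13,5)
col: 4 vs 5

buggy=4 correct=5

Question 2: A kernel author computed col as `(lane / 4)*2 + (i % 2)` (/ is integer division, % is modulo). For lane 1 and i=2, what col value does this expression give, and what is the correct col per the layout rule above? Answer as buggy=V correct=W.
buggy=0 correct=2

`(lane / 4)*2 + (i % 2)`[1,2]→0
1: G=0,T=1
[2] (0+8,1*2+0) = (8,2)
col: 0 vs 2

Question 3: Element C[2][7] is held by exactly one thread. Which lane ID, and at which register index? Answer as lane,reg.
r: 2->gid=2,r8=0  c: 7->tid=3,i&1=1
L=2*4+3=11  i=0*2+1=1

11,1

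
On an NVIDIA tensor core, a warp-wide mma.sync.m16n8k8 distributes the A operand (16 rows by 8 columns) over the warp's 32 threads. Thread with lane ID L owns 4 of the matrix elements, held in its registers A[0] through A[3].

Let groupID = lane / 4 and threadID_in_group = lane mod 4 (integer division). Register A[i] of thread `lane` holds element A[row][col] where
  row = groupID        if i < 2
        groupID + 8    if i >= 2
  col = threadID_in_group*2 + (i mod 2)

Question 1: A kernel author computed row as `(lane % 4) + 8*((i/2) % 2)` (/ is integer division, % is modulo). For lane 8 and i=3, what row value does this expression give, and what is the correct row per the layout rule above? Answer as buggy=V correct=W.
buggy=8 correct=10

`(lane % 4) + 8*((i/2) % 2)`[8,3]=>8
lane 8: grp=2 (8/4), tig=0 (8%4)
i=3: r=2+8=10, c=0*2+1=1
row: 8 vs 10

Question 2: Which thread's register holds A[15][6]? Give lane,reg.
r:15=>grp=7,rB=1  c:6=>tig=3,lo=0
L=7*4+3=31  i=1*2+0=2

31,2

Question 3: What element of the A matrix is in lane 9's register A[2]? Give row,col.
10,2

lane 9: G=2 (9/4), T=1 (9%4)
i=2: r=2+8=10, c=1*2+0=2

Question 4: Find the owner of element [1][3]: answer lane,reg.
5,1

r:1=>grp=1,rB=0  c:3=>tig=1,lo=1
L=1*4+1=5  i=0*2+1=1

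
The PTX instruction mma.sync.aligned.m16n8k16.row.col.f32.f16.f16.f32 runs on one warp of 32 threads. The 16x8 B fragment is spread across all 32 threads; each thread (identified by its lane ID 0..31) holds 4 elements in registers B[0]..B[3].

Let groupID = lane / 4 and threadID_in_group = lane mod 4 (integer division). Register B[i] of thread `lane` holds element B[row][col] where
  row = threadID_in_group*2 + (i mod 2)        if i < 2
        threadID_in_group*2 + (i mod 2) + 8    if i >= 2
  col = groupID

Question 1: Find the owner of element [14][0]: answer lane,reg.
3,2

c: 0->gid=0  r: 14->r8=1,tid=3,i&1=0
L=0*4+3=3  i=1*2+0=2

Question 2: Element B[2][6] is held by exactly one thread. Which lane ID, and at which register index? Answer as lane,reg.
c:6=>grp=6  r:2=>rB=0,tig=1,lo=0
L=6*4+1=25  i=0*2+0=0

25,0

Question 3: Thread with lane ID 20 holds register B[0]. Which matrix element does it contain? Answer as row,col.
20: grp=5,tig=0
[0] (0*2+0+0,5) = (0,5)

0,5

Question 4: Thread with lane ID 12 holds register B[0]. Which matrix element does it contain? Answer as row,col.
0,3

12: g=3,t=0
[0] (0*2+0+0,3) = (0,3)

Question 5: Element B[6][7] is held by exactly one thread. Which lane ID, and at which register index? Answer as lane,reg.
31,0

c: 7->gid=7  r: 6->r8=0,tid=3,i&1=0
L=7*4+3=31  i=0*2+0=0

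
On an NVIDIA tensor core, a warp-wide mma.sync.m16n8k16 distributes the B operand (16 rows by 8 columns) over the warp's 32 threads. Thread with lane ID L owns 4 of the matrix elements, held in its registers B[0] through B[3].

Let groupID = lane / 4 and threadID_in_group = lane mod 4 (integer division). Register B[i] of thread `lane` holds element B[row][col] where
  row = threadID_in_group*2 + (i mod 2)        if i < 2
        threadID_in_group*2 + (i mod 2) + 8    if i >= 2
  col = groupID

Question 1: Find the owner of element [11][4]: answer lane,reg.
c:4=>grp=4  r:11=>rB=1,tig=1,lo=1
L=4*4+1=17  i=1*2+1=3

17,3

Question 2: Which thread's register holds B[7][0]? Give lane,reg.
c=0→G=0  r=7→rhi=0,T=3,p=1
L=0*4+3=3  i=0*2+1=1

3,1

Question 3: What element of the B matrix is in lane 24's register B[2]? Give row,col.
L=24->gid=24>>2=6, tid=24&3=0
[2]->row 0·2+0+8=8  col gid=6

8,6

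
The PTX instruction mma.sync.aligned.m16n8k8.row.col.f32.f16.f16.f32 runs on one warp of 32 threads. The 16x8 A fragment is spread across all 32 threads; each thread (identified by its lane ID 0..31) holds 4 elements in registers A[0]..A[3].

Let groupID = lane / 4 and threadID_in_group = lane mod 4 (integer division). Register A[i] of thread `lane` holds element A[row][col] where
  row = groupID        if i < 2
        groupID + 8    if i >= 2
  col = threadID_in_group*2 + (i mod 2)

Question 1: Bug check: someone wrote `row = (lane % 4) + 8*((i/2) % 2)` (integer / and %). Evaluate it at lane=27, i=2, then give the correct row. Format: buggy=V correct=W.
buggy=11 correct=14

`(lane % 4) + 8*((i/2) % 2)`[27,2]->11
L=27->gid=27>>2=6, tid=27&3=3
[2]->row 6+8=14  col 3·2+0=6
row: 11 vs 14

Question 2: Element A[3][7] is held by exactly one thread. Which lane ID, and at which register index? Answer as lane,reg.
r: 3->gid=3,r8=0  c: 7->tid=3,i&1=1
L=3*4+3=15  i=0*2+1=1

15,1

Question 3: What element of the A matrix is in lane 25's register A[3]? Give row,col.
lane 25: gr=6 (25/4), th=1 (25%4)
i=3: r=6+8=14, c=1*2+1=3

14,3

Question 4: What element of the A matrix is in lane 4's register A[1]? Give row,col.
L=4→G=4>>2=1, T=4&3=0
[1]→row 1+0=1  col 0·2+1=1

1,1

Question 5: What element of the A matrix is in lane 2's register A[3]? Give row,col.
8,5

lane 2: G=0 (2/4), T=2 (2%4)
i=3: r=0+8=8, c=2*2+1=5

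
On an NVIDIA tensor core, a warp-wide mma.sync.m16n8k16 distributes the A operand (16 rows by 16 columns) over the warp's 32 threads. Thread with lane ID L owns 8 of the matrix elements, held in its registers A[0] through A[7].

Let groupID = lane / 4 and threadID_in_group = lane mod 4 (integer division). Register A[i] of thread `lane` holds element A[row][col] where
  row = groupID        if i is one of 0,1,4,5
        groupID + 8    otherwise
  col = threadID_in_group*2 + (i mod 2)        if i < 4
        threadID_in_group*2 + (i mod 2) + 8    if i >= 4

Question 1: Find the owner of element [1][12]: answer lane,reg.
6,4

r:1=>grp=1,rB=0  c:12=>cB=1,tig=2,lo=0
L=1*4+2=6  i=1*4+0*2+0=4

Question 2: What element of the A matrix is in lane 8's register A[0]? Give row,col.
8: gr=2,th=0
[0] (2+0,0*2+0+0) = (2,0)

2,0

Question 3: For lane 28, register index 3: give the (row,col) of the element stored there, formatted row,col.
28: grp=7,tig=0
[3] (7+8,0*2+1+0) = (15,1)

15,1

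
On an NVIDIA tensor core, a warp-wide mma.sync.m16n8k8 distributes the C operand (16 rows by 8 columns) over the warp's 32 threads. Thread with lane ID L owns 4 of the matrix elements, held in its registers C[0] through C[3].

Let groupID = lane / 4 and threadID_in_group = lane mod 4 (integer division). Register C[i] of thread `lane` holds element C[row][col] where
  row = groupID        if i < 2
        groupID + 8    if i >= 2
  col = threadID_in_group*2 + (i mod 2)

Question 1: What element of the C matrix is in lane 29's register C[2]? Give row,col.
15,2

29: g=7,t=1
[2] (7+8,1*2+0) = (15,2)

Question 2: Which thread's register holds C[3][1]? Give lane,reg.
r=3⇒gr=3,Rb=0  c=1⇒th=0,odd=1
L=3*4+0=12  i=0*2+1=1

12,1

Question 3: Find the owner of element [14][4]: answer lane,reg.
26,2

r:14=>grp=6,rB=1  c:4=>tig=2,lo=0
L=6*4+2=26  i=1*2+0=2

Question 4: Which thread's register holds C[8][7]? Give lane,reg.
r: 8->gid=0,r8=1  c: 7->tid=3,i&1=1
L=0*4+3=3  i=1*2+1=3

3,3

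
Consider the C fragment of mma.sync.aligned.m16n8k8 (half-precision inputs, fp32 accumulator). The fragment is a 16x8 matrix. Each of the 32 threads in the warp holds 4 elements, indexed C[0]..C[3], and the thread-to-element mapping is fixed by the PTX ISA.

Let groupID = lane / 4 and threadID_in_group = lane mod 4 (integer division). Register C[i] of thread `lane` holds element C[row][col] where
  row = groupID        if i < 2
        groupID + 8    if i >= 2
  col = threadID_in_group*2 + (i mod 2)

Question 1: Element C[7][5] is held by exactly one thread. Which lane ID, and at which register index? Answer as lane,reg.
r=7→G=7,rhi=0  c=5→T=2,p=1
L=7*4+2=30  i=0*2+1=1

30,1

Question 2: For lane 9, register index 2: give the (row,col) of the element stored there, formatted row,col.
lane 9->9/4=2, 9 mod 4=1
i=2  r:2+8->10  c:2·1+0->2

10,2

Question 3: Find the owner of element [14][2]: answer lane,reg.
r: 14->gid=6,r8=1  c: 2->tid=1,i&1=0
L=6*4+1=25  i=1*2+0=2

25,2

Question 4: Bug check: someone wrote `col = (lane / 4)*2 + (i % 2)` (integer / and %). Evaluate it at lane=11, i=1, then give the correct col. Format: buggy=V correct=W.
buggy=5 correct=7

`(lane / 4)*2 + (i % 2)`[11,1]→5
lane 11→11/4=2, 11 mod 4=3
i=1  r:2+0→2  c:2·3+1→7
col: 5 vs 7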